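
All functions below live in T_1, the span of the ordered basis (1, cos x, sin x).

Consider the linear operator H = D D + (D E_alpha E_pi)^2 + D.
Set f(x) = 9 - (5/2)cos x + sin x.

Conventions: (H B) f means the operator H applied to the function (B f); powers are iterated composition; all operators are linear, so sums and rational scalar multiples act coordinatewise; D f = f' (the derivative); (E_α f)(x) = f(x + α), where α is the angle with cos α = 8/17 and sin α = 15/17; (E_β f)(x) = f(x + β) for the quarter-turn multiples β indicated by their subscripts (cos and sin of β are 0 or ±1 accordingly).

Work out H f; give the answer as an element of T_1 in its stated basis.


the image equals g(x) = (369/289)cos x - (11/578)sin x

D f = cos x + (5/2)sin x
D D f = (5/2)cos x - sin x
E_pi f = 9 + (5/2)cos x - sin x
E_alpha E_pi f = 9 + (5/17)cos x - (91/34)sin x
D E_alpha E_pi f = -(91/34)cos x - (5/17)sin x
E_pi (D E_alpha E_pi) f = (91/34)cos x + (5/17)sin x
E_alpha E_pi (D E_alpha E_pi) f = (439/289)cos x - (1285/578)sin x
D E_alpha E_pi (D E_alpha E_pi) f = -(1285/578)cos x - (439/289)sin x
D f = cos x + (5/2)sin x
(D D + (D E_alpha E_pi)^2 + D) f = (369/289)cos x - (11/578)sin x


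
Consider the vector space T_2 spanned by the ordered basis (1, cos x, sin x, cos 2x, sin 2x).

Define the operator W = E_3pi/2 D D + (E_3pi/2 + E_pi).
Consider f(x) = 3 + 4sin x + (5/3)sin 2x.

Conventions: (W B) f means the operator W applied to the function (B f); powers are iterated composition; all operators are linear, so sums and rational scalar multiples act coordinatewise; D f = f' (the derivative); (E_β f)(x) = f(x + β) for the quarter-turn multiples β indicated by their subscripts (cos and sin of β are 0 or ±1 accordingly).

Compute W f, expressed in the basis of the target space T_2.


D f = 4cos x + (10/3)cos 2x
D D f = -4sin x - (20/3)sin 2x
E_3pi/2 D D f = 4cos x + (20/3)sin 2x
E_3pi/2 f = 3 - 4cos x - (5/3)sin 2x
E_pi f = 3 - 4sin x + (5/3)sin 2x
(E_3pi/2 + E_pi) f = 6 - 4cos x - 4sin x
(E_3pi/2 D D + (E_3pi/2 + E_pi)) f = 6 - 4sin x + (20/3)sin 2x

the image equals g(x) = 6 - 4sin x + (20/3)sin 2x


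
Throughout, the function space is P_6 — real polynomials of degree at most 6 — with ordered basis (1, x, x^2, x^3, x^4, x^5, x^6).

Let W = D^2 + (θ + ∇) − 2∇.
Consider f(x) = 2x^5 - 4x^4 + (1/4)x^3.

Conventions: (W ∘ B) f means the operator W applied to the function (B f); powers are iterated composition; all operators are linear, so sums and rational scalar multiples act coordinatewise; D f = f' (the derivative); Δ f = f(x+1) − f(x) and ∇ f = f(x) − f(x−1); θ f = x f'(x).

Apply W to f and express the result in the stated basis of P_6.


g(x) = 10x^5 - 26x^4 + (307/4)x^3 - (371/4)x^2 + (113/4)x - 25/4

D f = 10x^4 - 16x^3 + (3/4)x^2
D D f = 40x^3 - 48x^2 + (3/2)x
θ f = 10x^5 - 16x^4 + (3/4)x^3
∇ f = 10x^4 - 36x^3 + (179/4)x^2 - (107/4)x + 25/4
(θ + ∇) f = 10x^5 - 6x^4 - (141/4)x^3 + (179/4)x^2 - (107/4)x + 25/4
∇ f = 10x^4 - 36x^3 + (179/4)x^2 - (107/4)x + 25/4
(-2∇) f = -20x^4 + 72x^3 - (179/2)x^2 + (107/2)x - 25/2
(D^2 + (θ + ∇) − 2∇) f = 10x^5 - 26x^4 + (307/4)x^3 - (371/4)x^2 + (113/4)x - 25/4


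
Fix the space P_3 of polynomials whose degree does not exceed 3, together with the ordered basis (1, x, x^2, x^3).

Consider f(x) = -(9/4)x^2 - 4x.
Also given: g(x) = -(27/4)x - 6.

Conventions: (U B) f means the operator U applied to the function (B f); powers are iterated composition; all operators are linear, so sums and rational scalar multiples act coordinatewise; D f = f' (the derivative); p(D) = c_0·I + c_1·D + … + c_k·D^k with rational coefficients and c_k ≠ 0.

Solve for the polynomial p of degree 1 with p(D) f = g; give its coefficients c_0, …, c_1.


c_0 = 0, c_1 = 3/2

D^0 f = -(9/4)x^2 - 4x
D^1 f = -(9/2)x - 4
matching coefficients of g against c_0 f + c_1 Df + … from the top degree down determines the c_i
solution: c_0 = 0, c_1 = 3/2


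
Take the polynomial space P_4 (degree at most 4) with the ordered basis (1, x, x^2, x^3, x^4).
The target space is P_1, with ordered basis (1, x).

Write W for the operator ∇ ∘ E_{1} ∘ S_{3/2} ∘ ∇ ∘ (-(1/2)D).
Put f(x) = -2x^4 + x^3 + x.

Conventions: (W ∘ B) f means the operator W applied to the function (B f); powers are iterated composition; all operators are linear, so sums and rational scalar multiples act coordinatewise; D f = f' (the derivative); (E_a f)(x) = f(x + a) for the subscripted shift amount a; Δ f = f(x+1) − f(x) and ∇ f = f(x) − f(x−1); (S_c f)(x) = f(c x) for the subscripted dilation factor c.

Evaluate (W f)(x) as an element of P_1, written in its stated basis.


the image equals g(x) = 54x + 9/2

D f = -8x^3 + 3x^2 + 1
(-(1/2)D) f = 4x^3 - (3/2)x^2 - 1/2
∇ (-(1/2)D) f = 12x^2 - 15x + 11/2
S_{3/2} ∇ (-(1/2)D) f = 27x^2 - (45/2)x + 11/2
E_{1} S_{3/2} ∇ (-(1/2)D) f = 27x^2 + (63/2)x + 10
∇ (E_{1} ∘ S_{3/2} ∘ ∇ ∘ (-(1/2)D)) f = 54x + 9/2


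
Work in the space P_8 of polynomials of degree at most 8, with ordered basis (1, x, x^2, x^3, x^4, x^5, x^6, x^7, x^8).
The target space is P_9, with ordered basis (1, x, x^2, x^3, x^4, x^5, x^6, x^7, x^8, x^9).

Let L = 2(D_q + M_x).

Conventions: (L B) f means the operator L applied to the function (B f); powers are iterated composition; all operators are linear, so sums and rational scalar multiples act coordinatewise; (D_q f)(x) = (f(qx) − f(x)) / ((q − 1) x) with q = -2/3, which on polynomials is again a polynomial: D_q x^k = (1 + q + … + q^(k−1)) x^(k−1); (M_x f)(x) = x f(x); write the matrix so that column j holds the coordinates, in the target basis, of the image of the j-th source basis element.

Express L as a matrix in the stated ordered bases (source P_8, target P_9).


image of 1: 2x
image of x: 2x^2 + 2
image of x^2: 2x^3 + (2/3)x
image of x^3: 2x^4 + (14/9)x^2
image of x^4: 2x^5 + (26/27)x^3
image of x^5: 2x^6 + (110/81)x^4
image of x^6: 2x^7 + (266/243)x^5
image of x^7: 2x^8 + (926/729)x^6
image of x^8: 2x^9 + (2522/2187)x^7
each image's coordinates form column j of the matrix

the matrix is [[0, 2, 0, 0, 0, 0, 0, 0, 0]; [2, 0, 2/3, 0, 0, 0, 0, 0, 0]; [0, 2, 0, 14/9, 0, 0, 0, 0, 0]; [0, 0, 2, 0, 26/27, 0, 0, 0, 0]; [0, 0, 0, 2, 0, 110/81, 0, 0, 0]; [0, 0, 0, 0, 2, 0, 266/243, 0, 0]; [0, 0, 0, 0, 0, 2, 0, 926/729, 0]; [0, 0, 0, 0, 0, 0, 2, 0, 2522/2187]; [0, 0, 0, 0, 0, 0, 0, 2, 0]; [0, 0, 0, 0, 0, 0, 0, 0, 2]] (rows listed top to bottom)


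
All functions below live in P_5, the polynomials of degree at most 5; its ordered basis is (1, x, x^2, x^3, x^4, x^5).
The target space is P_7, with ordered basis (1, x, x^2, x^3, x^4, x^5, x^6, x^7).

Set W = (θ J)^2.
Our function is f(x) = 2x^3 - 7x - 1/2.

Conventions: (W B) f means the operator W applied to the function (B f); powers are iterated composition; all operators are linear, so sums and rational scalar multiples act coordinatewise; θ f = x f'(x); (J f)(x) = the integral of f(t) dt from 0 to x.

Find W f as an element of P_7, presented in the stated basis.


J f = (1/2)x^4 - (7/2)x^2 - (1/2)x
θ J f = 2x^4 - 7x^2 - (1/2)x
J (θ J) f = (2/5)x^5 - (7/3)x^3 - (1/4)x^2
θ J (θ J) f = 2x^5 - 7x^3 - (1/2)x^2

the result is g(x) = 2x^5 - 7x^3 - (1/2)x^2


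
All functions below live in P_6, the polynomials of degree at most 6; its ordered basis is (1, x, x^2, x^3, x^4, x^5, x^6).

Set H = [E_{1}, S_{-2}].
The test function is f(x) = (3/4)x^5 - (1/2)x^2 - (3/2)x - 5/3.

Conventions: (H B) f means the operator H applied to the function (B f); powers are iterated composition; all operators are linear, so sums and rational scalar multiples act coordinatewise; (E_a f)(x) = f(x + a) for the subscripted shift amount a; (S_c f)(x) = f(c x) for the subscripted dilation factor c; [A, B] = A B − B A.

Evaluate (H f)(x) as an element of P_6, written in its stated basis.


g(x) = -180x^4 - 180x^3 - 270x^2 - (237/2)x - 87/4

S_{-2} f = -24x^5 - 2x^2 + 3x - 5/3
E_{1} S_{-2} f = -24x^5 - 120x^4 - 240x^3 - 242x^2 - 121x - 74/3
E_{1} f = (3/4)x^5 + (15/4)x^4 + (15/2)x^3 + 7x^2 + (5/4)x - 35/12
S_{-2} E_{1} f = -24x^5 + 60x^4 - 60x^3 + 28x^2 - (5/2)x - 35/12
[E_{1}, S_{-2}] f = -180x^4 - 180x^3 - 270x^2 - (237/2)x - 87/4


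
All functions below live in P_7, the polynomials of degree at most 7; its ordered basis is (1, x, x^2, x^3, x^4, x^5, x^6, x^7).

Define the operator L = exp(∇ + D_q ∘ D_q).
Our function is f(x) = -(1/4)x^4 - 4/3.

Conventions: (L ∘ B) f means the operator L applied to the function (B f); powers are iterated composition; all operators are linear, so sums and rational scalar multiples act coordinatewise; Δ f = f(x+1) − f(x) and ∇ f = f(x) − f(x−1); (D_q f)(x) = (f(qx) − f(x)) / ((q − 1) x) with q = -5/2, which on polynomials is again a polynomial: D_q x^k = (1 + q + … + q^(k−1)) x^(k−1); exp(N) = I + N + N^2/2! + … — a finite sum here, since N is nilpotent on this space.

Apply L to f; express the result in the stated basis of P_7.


order-1 term: -x^3 + (1845/128)x^2 - x + 1/4
order-2 term: -(3/2)x^2 + (2493/128)x - 9737/512
order-3 term: -x + 991/128
order-4 term: -1/4
the series for exp(∇ + D_q ∘ D_q) f terminates at order 4
exp(∇ + D_q ∘ D_q) f = -(1/4)x^4 - x^3 + (1653/128)x^2 + (2237/128)x - 19367/1536

g(x) = -(1/4)x^4 - x^3 + (1653/128)x^2 + (2237/128)x - 19367/1536


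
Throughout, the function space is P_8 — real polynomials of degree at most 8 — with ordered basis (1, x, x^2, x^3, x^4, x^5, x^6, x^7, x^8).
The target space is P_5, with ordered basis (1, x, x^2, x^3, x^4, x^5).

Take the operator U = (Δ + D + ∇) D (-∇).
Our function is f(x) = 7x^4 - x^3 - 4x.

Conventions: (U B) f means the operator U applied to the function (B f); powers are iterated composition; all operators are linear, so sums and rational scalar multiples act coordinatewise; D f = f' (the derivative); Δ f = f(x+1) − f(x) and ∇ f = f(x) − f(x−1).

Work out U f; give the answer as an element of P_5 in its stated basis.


the image equals g(x) = -504x + 270

∇ f = 28x^3 - 45x^2 + 31x - 12
(-∇) f = -28x^3 + 45x^2 - 31x + 12
D (-∇) f = -84x^2 + 90x - 31
Δ D (-∇) f = -168x + 6
D D (-∇) f = -168x + 90
∇ D (-∇) f = -168x + 174
(Δ + D + ∇) D (-∇) f = -504x + 270


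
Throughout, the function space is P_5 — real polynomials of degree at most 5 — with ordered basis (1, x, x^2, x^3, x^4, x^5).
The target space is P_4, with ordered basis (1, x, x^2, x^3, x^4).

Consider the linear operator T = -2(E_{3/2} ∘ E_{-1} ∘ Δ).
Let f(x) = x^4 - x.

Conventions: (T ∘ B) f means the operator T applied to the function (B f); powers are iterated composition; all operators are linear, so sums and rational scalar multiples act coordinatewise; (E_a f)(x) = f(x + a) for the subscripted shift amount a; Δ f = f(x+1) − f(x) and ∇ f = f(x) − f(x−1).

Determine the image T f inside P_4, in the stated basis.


Δ f = 4x^3 + 6x^2 + 4x
E_{-1} Δ f = 4x^3 - 6x^2 + 4x - 2
E_{3/2} E_{-1} Δ f = 4x^3 + 12x^2 + 13x + 4
(-2(E_{3/2} ∘ E_{-1} ∘ Δ)) f = -8x^3 - 24x^2 - 26x - 8

the result is g(x) = -8x^3 - 24x^2 - 26x - 8


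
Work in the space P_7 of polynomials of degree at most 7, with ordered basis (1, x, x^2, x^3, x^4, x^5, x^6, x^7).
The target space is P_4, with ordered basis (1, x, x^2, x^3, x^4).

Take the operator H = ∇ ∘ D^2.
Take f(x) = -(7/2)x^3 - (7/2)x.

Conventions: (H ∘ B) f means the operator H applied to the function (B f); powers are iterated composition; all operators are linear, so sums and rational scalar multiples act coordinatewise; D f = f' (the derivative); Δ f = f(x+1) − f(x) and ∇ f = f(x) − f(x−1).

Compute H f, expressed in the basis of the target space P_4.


D f = -(21/2)x^2 - 7/2
D D f = -21x
∇ D^2 f = -21

the result is g(x) = -21


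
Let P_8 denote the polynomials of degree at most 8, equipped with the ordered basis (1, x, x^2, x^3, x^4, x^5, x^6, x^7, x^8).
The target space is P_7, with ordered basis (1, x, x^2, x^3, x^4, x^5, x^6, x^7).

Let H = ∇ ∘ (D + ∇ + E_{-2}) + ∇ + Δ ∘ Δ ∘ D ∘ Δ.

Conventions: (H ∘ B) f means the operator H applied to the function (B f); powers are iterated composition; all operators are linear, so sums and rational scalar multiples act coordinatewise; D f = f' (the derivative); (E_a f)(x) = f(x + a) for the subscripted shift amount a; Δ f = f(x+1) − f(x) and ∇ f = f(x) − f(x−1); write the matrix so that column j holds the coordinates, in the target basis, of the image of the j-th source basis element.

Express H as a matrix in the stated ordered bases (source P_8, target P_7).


image of 1: 0
image of x: 2
image of x^2: 4x - 2
image of x^3: 6x^2 - 6x + 11
image of x^4: 8x^3 - 12x^2 + 44x - 24
image of x^5: 10x^4 - 20x^3 + 110x^2 - 120x + 357
image of x^6: 12x^5 - 30x^4 + 220x^3 - 360x^2 + 2142x + 302
image of x^7: 14x^6 - 42x^5 + 385x^4 - 840x^3 + 7497x^2 + 2114x + 5707
image of x^8: 16x^7 - 56x^6 + 616x^5 - 1680x^4 + 19992x^3 + 8456x^2 + 45656x + 8404
each image's coordinates form column j of the matrix

the matrix is [[0, 2, -2, 11, -24, 357, 302, 5707, 8404]; [0, 0, 4, -6, 44, -120, 2142, 2114, 45656]; [0, 0, 0, 6, -12, 110, -360, 7497, 8456]; [0, 0, 0, 0, 8, -20, 220, -840, 19992]; [0, 0, 0, 0, 0, 10, -30, 385, -1680]; [0, 0, 0, 0, 0, 0, 12, -42, 616]; [0, 0, 0, 0, 0, 0, 0, 14, -56]; [0, 0, 0, 0, 0, 0, 0, 0, 16]] (rows listed top to bottom)


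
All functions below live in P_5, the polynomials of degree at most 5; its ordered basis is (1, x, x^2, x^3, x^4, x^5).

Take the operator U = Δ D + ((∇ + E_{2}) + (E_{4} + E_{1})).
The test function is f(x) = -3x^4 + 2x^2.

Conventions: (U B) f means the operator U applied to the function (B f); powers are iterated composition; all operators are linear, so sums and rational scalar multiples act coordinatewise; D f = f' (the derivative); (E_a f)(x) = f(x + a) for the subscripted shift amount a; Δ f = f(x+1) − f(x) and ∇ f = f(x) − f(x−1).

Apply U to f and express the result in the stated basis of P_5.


D f = -12x^3 + 4x
Δ D f = -36x^2 - 36x - 8
∇ f = -12x^3 + 18x^2 - 8x + 1
E_{2} f = -3x^4 - 24x^3 - 70x^2 - 88x - 40
(∇ + E_{2}) f = -3x^4 - 36x^3 - 52x^2 - 96x - 39
E_{4} f = -3x^4 - 48x^3 - 286x^2 - 752x - 736
E_{1} f = -3x^4 - 12x^3 - 16x^2 - 8x - 1
(E_{4} + E_{1}) f = -6x^4 - 60x^3 - 302x^2 - 760x - 737
((∇ + E_{2}) + (E_{4} + E_{1})) f = -9x^4 - 96x^3 - 354x^2 - 856x - 776
(Δ D + ((∇ + E_{2}) + (E_{4} + E_{1}))) f = -9x^4 - 96x^3 - 390x^2 - 892x - 784

the image equals g(x) = -9x^4 - 96x^3 - 390x^2 - 892x - 784


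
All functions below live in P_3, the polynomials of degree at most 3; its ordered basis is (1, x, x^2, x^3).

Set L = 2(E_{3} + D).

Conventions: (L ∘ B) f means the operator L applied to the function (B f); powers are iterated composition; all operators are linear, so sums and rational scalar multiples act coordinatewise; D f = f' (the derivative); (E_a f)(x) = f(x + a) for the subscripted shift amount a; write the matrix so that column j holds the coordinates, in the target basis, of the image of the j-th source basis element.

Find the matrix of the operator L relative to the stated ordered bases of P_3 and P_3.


the matrix is [[2, 8, 18, 54]; [0, 2, 16, 54]; [0, 0, 2, 24]; [0, 0, 0, 2]] (rows listed top to bottom)

image of 1: 2
image of x: 2x + 8
image of x^2: 2x^2 + 16x + 18
image of x^3: 2x^3 + 24x^2 + 54x + 54
each image's coordinates form column j of the matrix


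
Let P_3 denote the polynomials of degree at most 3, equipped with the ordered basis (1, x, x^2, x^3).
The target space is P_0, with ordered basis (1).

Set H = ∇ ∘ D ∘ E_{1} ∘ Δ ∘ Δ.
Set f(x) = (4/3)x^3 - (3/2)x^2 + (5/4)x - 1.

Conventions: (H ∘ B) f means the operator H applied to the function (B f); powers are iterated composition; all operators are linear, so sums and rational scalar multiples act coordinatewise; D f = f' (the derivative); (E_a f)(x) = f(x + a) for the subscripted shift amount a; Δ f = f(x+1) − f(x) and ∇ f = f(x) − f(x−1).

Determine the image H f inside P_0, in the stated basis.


Δ f = 4x^2 + x + 13/12
Δ Δ f = 8x + 5
E_{1} Δ Δ f = 8x + 13
D E_{1} Δ Δ f = 8
∇ D E_{1} Δ Δ f = 0

the image equals g(x) = 0


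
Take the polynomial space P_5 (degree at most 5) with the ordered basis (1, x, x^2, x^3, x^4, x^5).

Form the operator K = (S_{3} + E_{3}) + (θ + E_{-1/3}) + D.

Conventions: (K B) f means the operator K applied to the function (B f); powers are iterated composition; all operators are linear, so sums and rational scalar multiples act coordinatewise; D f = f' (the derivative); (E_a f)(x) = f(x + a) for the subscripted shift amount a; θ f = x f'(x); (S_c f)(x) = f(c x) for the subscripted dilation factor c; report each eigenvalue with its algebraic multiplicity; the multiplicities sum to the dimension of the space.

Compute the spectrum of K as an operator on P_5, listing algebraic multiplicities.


image of 1: 3
image of x: 6x + 11/3
image of x^2: 13x^2 + (22/3)x + 82/9
image of x^3: 32x^3 + 11x^2 + (82/3)x + 728/27
image of x^4: 87x^4 + (44/3)x^3 + (164/3)x^2 + (2912/27)x + 6562/81
image of x^5: 250x^5 + (55/3)x^4 + (820/9)x^3 + (7280/27)x^2 + (32810/81)x + 59048/243
the matrix is upper triangular; its diagonal is (3, 6, 13, 32, 87, 250)
for a triangular matrix the eigenvalues are the diagonal entries, with algebraic multiplicity their repetition count

λ = 3 (multiplicity 1), λ = 6 (multiplicity 1), λ = 13 (multiplicity 1), λ = 32 (multiplicity 1), λ = 87 (multiplicity 1), λ = 250 (multiplicity 1)


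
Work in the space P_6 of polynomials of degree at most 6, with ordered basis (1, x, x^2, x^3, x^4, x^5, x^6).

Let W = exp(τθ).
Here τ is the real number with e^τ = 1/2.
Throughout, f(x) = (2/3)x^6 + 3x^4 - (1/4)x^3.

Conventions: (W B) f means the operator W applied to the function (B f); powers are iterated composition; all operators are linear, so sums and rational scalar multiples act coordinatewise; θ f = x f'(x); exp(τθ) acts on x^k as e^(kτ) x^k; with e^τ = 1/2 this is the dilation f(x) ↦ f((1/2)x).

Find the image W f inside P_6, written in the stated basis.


exp(τθ) x^k = e^(kτ) x^k; with e^τ = 1/2 this sends x^k to (1/2)^k x^k
x^3 ↦ 1/8 x^3
x^4 ↦ 1/16 x^4
x^6 ↦ 1/64 x^6
applying this coordinatewise to f: exp(τθ) f = (1/96)x^6 + (3/16)x^4 - (1/32)x^3

the result is g(x) = (1/96)x^6 + (3/16)x^4 - (1/32)x^3


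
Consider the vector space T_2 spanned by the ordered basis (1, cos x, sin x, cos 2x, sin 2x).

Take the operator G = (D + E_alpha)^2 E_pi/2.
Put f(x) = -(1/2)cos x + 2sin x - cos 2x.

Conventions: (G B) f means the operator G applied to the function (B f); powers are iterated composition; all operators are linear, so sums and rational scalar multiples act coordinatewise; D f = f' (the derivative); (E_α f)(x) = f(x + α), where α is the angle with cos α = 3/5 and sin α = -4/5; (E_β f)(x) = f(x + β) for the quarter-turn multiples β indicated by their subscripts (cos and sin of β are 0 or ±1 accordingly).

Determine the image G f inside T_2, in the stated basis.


E_pi/2 f = 2cos x + (1/2)sin x + cos 2x
D E_pi/2 f = (1/2)cos x - 2sin x - 2sin 2x
E_alpha E_pi/2 f = (4/5)cos x + (19/10)sin x - (7/25)cos 2x + (24/25)sin 2x
(D + E_alpha) E_pi/2 f = (13/10)cos x - (1/10)sin x - (7/25)cos 2x - (26/25)sin 2x
D (D + E_alpha) E_pi/2 f = -(1/10)cos x - (13/10)sin x - (52/25)cos 2x + (14/25)sin 2x
E_alpha (D + E_alpha) E_pi/2 f = (43/50)cos x + (49/50)sin x + (673/625)cos 2x + (14/625)sin 2x
(D + E_alpha) (D + E_alpha) E_pi/2 f = (19/25)cos x - (8/25)sin x - (627/625)cos 2x + (364/625)sin 2x

g(x) = (19/25)cos x - (8/25)sin x - (627/625)cos 2x + (364/625)sin 2x


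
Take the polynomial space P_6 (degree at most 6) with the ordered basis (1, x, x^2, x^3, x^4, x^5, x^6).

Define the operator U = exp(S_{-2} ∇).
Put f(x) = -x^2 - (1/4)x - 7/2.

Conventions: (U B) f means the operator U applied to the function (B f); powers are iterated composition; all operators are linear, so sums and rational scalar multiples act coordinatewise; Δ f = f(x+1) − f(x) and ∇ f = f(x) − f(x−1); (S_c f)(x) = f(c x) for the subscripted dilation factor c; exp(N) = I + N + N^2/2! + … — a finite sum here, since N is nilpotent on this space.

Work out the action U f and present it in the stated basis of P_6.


order-1 term: 4x + 3/4
order-2 term: 2
the series for exp(S_{-2} ∇) f terminates at order 2
exp(S_{-2} ∇) f = -x^2 + (15/4)x - 3/4

the result is g(x) = -x^2 + (15/4)x - 3/4


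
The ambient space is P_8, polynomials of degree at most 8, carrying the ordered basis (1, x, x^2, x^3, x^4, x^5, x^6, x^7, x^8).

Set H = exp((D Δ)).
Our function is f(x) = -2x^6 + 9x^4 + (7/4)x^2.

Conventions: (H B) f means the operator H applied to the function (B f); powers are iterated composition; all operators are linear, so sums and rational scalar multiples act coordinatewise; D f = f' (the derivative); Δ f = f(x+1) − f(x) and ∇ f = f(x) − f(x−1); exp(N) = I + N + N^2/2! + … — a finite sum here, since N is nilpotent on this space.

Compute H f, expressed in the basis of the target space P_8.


the image equals g(x) = -2x^6 - 51x^4 - 120x^3 - (1481/4)x^2 - 672x - 1049/2

order-1 term: -60x^4 - 120x^3 - 12x^2 + 48x + 55/2
order-2 term: -360x^2 - 720x - 312
order-3 term: -240
the series for exp((D Δ)) f terminates at order 3
exp((D Δ)) f = -2x^6 - 51x^4 - 120x^3 - (1481/4)x^2 - 672x - 1049/2


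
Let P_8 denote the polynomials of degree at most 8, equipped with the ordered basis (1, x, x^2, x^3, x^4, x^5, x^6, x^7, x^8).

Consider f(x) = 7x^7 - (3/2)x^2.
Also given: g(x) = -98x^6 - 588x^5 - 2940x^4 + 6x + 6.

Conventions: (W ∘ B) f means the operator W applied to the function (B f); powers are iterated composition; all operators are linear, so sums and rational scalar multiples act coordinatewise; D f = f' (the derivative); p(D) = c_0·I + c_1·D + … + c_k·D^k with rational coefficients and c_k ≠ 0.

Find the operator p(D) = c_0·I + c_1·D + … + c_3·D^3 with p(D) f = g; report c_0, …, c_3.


p(D) = -2·D − 2·D^2 − 2·D^3, i.e. c_0 = 0, c_1 = -2, c_2 = -2, c_3 = -2

D^0 f = 7x^7 - (3/2)x^2
D^1 f = 49x^6 - 3x
D^2 f = 294x^5 - 3
D^3 f = 1470x^4
matching coefficients of g against c_0 f + c_1 Df + … from the top degree down determines the c_i
solution: c_0 = 0, c_1 = -2, c_2 = -2, c_3 = -2


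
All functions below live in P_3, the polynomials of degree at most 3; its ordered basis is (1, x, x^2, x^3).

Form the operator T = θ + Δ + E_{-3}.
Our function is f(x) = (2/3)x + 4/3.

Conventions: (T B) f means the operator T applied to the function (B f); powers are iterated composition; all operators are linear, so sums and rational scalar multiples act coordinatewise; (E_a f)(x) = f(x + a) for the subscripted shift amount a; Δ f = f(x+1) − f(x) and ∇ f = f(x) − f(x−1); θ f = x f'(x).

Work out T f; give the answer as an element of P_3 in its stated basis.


the image equals g(x) = (4/3)x

θ f = (2/3)x
Δ f = 2/3
E_{-3} f = (2/3)x - 2/3
(θ + Δ + E_{-3}) f = (4/3)x


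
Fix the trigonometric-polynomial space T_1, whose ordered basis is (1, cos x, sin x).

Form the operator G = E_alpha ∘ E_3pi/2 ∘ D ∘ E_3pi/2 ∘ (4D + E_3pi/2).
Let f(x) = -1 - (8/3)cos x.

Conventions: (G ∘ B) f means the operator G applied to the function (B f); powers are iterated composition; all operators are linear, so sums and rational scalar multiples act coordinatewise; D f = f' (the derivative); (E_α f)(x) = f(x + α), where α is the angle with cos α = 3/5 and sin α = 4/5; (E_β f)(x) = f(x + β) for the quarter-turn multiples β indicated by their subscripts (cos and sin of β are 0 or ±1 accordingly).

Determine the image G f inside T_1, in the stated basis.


D f = (8/3)sin x
(4D) f = (32/3)sin x
E_3pi/2 f = -1 - (8/3)sin x
(4D + E_3pi/2) f = -1 + 8sin x
E_3pi/2 (4D + E_3pi/2) f = -1 - 8cos x
D E_3pi/2 (4D + E_3pi/2) f = 8sin x
E_3pi/2 (D ∘ E_3pi/2) (4D + E_3pi/2) f = -8cos x
E_alpha E_3pi/2 (D ∘ E_3pi/2) (4D + E_3pi/2) f = -(24/5)cos x + (32/5)sin x

the result is g(x) = -(24/5)cos x + (32/5)sin x


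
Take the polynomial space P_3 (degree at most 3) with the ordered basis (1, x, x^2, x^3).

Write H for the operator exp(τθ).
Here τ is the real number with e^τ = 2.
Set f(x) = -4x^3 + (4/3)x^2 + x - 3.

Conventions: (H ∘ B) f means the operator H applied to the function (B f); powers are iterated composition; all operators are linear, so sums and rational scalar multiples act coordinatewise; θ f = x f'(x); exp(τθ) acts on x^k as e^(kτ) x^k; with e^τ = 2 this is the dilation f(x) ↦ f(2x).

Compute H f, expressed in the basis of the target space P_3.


g(x) = -32x^3 + (16/3)x^2 + 2x - 3

exp(τθ) x^k = e^(kτ) x^k; with e^τ = 2 this sends x^k to 2^k x^k
x ↦ 2 x
x^2 ↦ 4 x^2
x^3 ↦ 8 x^3
applying this coordinatewise to f: exp(τθ) f = -32x^3 + (16/3)x^2 + 2x - 3


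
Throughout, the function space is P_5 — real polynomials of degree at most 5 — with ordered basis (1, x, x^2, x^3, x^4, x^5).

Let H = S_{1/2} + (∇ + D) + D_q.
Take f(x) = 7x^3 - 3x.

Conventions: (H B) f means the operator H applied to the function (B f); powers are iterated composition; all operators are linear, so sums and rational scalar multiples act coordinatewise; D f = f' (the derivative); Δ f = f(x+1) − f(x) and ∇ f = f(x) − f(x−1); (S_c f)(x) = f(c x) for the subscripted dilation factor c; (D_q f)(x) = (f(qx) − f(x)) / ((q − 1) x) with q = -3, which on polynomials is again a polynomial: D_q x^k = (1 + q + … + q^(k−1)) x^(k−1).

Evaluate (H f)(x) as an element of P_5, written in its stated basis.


g(x) = (7/8)x^3 + 91x^2 - (45/2)x - 2

S_{1/2} f = (7/8)x^3 - (3/2)x
∇ f = 21x^2 - 21x + 4
D f = 21x^2 - 3
(∇ + D) f = 42x^2 - 21x + 1
D_q f = 49x^2 - 3
(S_{1/2} + (∇ + D) + D_q) f = (7/8)x^3 + 91x^2 - (45/2)x - 2


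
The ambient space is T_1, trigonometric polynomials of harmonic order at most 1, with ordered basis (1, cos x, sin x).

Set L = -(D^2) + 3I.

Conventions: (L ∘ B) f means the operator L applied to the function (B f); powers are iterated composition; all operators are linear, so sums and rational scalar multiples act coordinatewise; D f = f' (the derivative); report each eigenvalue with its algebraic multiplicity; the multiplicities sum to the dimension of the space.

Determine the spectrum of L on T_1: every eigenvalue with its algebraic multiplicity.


image of 1: 3
image of cos x: 4cos x
image of sin x: 4sin x
the matrix is diagonal; its diagonal is (3, 4, 4)
for a triangular matrix the eigenvalues are the diagonal entries, with algebraic multiplicity their repetition count

λ = 3 (multiplicity 1), λ = 4 (multiplicity 2)


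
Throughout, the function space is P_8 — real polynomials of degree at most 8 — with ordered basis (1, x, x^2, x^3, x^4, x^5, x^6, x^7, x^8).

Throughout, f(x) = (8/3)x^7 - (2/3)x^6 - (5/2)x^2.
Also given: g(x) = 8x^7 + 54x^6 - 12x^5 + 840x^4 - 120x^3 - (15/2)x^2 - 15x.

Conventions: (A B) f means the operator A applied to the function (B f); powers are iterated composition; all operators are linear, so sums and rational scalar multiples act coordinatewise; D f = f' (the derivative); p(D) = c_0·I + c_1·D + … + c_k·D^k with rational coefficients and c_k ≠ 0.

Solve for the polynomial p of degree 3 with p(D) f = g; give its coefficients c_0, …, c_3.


D^0 f = (8/3)x^7 - (2/3)x^6 - (5/2)x^2
D^1 f = (56/3)x^6 - 4x^5 - 5x
D^2 f = 112x^5 - 20x^4 - 5
D^3 f = 560x^4 - 80x^3
matching coefficients of g against c_0 f + c_1 Df + … from the top degree down determines the c_i
solution: c_0 = 3, c_1 = 3, c_2 = 0, c_3 = 3/2

c_0 = 3, c_1 = 3, c_2 = 0, c_3 = 3/2


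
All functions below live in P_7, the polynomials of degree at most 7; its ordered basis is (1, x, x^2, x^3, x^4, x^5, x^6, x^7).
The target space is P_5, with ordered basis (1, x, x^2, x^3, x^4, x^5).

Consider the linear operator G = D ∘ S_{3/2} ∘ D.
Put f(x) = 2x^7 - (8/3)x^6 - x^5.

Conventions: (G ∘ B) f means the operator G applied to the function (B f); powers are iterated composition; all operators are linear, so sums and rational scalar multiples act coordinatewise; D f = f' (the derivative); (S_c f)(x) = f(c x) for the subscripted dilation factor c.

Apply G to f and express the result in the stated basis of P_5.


g(x) = (15309/16)x^5 - (1215/2)x^4 - (405/4)x^3

D f = 14x^6 - 16x^5 - 5x^4
S_{3/2} D f = (5103/32)x^6 - (243/2)x^5 - (405/16)x^4
D (S_{3/2} ∘ D) f = (15309/16)x^5 - (1215/2)x^4 - (405/4)x^3


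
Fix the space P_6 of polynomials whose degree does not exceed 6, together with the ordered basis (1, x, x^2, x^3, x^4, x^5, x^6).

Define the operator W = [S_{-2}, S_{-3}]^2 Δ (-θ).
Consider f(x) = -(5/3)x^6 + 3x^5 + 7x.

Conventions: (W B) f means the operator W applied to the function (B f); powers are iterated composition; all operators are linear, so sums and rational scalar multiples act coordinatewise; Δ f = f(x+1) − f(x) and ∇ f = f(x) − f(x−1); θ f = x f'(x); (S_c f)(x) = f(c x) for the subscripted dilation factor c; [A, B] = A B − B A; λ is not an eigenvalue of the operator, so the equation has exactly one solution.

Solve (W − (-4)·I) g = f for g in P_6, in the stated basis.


the image equals g(x) = -(5/12)x^6 + (3/4)x^5 + (7/4)x

write g with unknown coordinates in the stated basis and equate coefficients in (W − (-4)·I) g = f
solving from the highest basis element down gives g = -(5/12)x^6 + (3/4)x^5 + (7/4)x
check: W g = 0
so W g − (-4)·g = -(5/3)x^6 + 3x^5 + 7x = f ✓


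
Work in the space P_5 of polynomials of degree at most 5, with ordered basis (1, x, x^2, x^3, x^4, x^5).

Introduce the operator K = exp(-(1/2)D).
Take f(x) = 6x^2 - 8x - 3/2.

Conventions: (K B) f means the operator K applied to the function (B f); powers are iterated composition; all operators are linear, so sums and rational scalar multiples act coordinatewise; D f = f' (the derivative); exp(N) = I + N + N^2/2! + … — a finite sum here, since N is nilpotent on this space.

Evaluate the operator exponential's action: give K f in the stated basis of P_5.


order-1 term: -6x + 4
order-2 term: 3/2
the series for exp(-(1/2)D) f terminates at order 2
exp(-(1/2)D) f = 6x^2 - 14x + 4

g(x) = 6x^2 - 14x + 4


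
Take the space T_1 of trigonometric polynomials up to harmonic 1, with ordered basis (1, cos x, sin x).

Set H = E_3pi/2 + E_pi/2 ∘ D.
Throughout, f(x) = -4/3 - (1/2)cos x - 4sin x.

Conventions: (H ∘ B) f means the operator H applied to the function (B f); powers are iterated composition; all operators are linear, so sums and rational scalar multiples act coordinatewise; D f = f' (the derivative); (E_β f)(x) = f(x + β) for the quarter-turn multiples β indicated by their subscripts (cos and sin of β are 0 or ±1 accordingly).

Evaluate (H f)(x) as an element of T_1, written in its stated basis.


the image equals g(x) = -4/3 + (9/2)cos x + (7/2)sin x

E_3pi/2 f = -4/3 + 4cos x - (1/2)sin x
D f = -4cos x + (1/2)sin x
E_pi/2 D f = (1/2)cos x + 4sin x
(E_3pi/2 + E_pi/2 ∘ D) f = -4/3 + (9/2)cos x + (7/2)sin x


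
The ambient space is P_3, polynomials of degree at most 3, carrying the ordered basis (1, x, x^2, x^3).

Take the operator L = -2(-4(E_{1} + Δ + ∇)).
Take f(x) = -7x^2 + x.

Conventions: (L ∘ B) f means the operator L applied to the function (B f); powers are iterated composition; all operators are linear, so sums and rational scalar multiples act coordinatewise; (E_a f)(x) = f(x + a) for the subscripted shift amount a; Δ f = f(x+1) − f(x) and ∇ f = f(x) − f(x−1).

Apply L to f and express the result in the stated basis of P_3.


g(x) = -56x^2 - 328x - 32

E_{1} f = -7x^2 - 13x - 6
Δ f = -14x - 6
∇ f = -14x + 8
(E_{1} + Δ + ∇) f = -7x^2 - 41x - 4
(-4(E_{1} + Δ + ∇)) f = 28x^2 + 164x + 16
(-2(-4(E_{1} + Δ + ∇))) f = -56x^2 - 328x - 32


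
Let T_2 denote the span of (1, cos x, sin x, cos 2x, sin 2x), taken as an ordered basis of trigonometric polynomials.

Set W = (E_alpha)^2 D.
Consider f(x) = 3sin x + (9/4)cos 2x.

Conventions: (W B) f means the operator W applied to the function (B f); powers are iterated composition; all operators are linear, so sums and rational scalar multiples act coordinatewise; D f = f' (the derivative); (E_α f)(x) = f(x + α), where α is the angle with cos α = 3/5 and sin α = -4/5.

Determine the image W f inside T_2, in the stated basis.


the image equals g(x) = -(21/25)cos x + (72/25)sin x - (1512/625)cos 2x + (4743/1250)sin 2x

D f = 3cos x - (9/2)sin 2x
E_alpha D f = (9/5)cos x + (12/5)sin x + (108/25)cos 2x + (63/50)sin 2x
E_alpha E_alpha D f = -(21/25)cos x + (72/25)sin x - (1512/625)cos 2x + (4743/1250)sin 2x


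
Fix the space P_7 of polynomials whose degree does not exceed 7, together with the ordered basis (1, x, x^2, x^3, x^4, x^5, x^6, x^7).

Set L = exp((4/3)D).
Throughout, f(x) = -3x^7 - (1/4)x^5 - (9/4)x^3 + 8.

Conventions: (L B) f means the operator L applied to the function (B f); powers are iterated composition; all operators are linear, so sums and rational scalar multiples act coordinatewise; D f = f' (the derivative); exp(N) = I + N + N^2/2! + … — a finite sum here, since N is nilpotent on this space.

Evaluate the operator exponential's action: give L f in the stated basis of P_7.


order-1 term: -28x^6 - (5/3)x^4 - 9x^2
order-2 term: -112x^5 - (40/9)x^3 - 12x
order-3 term: -(2240/9)x^4 - (160/27)x^2 - 16/3
order-4 term: -(8960/27)x^3 - (320/81)x
order-5 term: -(7168/27)x^2 - 256/243
order-6 term: -(28672/243)x
order-7 term: -16384/729
the series for exp((4/3)D) f terminates at order 7
exp((4/3)D) f = -3x^7 - 28x^6 - (449/4)x^5 - (2255/9)x^4 - (36563/108)x^3 - (7571/27)x^2 - (32548/243)x - 15208/729

g(x) = -3x^7 - 28x^6 - (449/4)x^5 - (2255/9)x^4 - (36563/108)x^3 - (7571/27)x^2 - (32548/243)x - 15208/729


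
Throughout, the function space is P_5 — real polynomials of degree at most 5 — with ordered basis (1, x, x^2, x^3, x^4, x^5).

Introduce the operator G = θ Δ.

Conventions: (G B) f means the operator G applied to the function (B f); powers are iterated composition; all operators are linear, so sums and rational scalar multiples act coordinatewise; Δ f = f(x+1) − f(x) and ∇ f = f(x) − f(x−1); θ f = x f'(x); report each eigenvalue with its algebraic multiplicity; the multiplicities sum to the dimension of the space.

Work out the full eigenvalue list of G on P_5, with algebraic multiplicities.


image of 1: 0
image of x: 0
image of x^2: 2x
image of x^3: 6x^2 + 3x
image of x^4: 12x^3 + 12x^2 + 4x
image of x^5: 20x^4 + 30x^3 + 20x^2 + 5x
the matrix is upper triangular; its diagonal is (0, 0, 0, 0, 0, 0)
for a triangular matrix the eigenvalues are the diagonal entries, with algebraic multiplicity their repetition count

λ = 0 (multiplicity 6)


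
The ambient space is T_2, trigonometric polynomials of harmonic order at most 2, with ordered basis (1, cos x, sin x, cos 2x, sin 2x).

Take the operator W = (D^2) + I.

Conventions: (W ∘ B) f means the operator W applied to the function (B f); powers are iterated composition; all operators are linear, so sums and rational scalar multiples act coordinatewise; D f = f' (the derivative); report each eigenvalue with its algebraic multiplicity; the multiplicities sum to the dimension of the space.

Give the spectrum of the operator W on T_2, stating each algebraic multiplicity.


λ = -3 (multiplicity 2), λ = 0 (multiplicity 2), λ = 1 (multiplicity 1)

image of 1: 1
image of cos x: 0
image of sin x: 0
image of cos 2x: -3cos 2x
image of sin 2x: -3sin 2x
the matrix is diagonal; its diagonal is (1, 0, 0, -3, -3)
for a triangular matrix the eigenvalues are the diagonal entries, with algebraic multiplicity their repetition count


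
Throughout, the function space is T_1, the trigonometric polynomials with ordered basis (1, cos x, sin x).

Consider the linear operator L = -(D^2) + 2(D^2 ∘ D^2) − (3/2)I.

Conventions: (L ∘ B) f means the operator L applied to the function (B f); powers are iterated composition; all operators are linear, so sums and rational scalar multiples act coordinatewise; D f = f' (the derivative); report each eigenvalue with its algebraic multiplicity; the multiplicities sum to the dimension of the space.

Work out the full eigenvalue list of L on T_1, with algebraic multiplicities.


image of 1: -3/2
image of cos x: (3/2)cos x
image of sin x: (3/2)sin x
the matrix is diagonal; its diagonal is (-3/2, 3/2, 3/2)
for a triangular matrix the eigenvalues are the diagonal entries, with algebraic multiplicity their repetition count

λ = -3/2 (multiplicity 1), λ = 3/2 (multiplicity 2)


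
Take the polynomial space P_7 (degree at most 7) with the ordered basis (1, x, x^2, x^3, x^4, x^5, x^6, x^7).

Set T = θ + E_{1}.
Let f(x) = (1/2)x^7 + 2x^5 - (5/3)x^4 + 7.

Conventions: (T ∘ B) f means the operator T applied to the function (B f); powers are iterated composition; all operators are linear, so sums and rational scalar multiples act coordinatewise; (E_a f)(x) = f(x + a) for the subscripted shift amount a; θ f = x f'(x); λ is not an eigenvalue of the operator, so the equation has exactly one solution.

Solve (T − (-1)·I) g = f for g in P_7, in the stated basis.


the result is g(x) = (1/18)x^7 - (7/144)x^6 + (9/56)x^5 - (3715/6048)x^4 - (37/1512)x^3 + (3/7)x^2 + (146/567)x + 123107/36288

write g with unknown coordinates in the stated basis and equate coefficients in (T − (-1)·I) g = f
solving from the highest basis element down gives g = (1/18)x^7 - (7/144)x^6 + (9/56)x^5 - (3715/6048)x^4 - (37/1512)x^3 + (3/7)x^2 + (146/567)x + 123107/36288
check: T g = (4/9)x^7 + (7/144)x^6 + (103/56)x^5 - (6365/6048)x^4 + (37/1512)x^3 - (3/7)x^2 - (146/567)x + 130909/36288
so T g − (-1)·g = (1/2)x^7 + 2x^5 - (5/3)x^4 + 7 = f ✓


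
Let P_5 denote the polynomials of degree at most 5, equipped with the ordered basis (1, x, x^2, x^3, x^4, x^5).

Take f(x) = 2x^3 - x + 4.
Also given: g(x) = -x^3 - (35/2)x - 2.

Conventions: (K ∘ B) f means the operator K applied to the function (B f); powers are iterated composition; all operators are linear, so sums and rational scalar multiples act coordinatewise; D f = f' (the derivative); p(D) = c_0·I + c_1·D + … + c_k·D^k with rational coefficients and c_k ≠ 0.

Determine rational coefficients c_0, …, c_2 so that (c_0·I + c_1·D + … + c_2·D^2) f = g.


c_0 = -1/2, c_1 = 0, c_2 = -3/2

D^0 f = 2x^3 - x + 4
D^1 f = 6x^2 - 1
D^2 f = 12x
matching coefficients of g against c_0 f + c_1 Df + … from the top degree down determines the c_i
solution: c_0 = -1/2, c_1 = 0, c_2 = -3/2


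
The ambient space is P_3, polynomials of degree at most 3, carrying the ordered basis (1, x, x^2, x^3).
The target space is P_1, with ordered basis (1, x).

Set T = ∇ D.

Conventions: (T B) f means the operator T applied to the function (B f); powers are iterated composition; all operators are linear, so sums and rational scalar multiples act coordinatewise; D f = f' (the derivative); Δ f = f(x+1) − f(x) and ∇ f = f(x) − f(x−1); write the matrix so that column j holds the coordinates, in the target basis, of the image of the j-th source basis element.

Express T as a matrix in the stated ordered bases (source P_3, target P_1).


the matrix is [[0, 0, 2, -3]; [0, 0, 0, 6]] (rows listed top to bottom)

image of 1: 0
image of x: 0
image of x^2: 2
image of x^3: 6x - 3
each image's coordinates form column j of the matrix


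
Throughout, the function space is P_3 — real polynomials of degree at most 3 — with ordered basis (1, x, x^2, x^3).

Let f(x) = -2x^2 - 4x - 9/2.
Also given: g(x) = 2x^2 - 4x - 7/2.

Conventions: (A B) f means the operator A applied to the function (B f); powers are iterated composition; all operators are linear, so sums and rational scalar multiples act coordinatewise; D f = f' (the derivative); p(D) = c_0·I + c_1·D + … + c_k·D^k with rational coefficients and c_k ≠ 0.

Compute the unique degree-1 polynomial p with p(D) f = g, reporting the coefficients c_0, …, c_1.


p(D) = -I + 2·D, i.e. c_0 = -1, c_1 = 2

D^0 f = -2x^2 - 4x - 9/2
D^1 f = -4x - 4
matching coefficients of g against c_0 f + c_1 Df + … from the top degree down determines the c_i
solution: c_0 = -1, c_1 = 2


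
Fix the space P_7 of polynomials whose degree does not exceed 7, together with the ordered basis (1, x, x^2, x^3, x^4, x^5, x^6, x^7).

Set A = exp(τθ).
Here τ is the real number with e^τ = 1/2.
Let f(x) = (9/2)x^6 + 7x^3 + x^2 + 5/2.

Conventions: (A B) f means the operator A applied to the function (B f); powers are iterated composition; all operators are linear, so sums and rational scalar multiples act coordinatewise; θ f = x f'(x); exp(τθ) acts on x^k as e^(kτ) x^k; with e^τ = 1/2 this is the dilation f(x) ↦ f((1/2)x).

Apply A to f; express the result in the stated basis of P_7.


the image equals g(x) = (9/128)x^6 + (7/8)x^3 + (1/4)x^2 + 5/2

exp(τθ) x^k = e^(kτ) x^k; with e^τ = 1/2 this sends x^k to (1/2)^k x^k
x^2 ↦ 1/4 x^2
x^3 ↦ 1/8 x^3
x^6 ↦ 1/64 x^6
applying this coordinatewise to f: exp(τθ) f = (9/128)x^6 + (7/8)x^3 + (1/4)x^2 + 5/2
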